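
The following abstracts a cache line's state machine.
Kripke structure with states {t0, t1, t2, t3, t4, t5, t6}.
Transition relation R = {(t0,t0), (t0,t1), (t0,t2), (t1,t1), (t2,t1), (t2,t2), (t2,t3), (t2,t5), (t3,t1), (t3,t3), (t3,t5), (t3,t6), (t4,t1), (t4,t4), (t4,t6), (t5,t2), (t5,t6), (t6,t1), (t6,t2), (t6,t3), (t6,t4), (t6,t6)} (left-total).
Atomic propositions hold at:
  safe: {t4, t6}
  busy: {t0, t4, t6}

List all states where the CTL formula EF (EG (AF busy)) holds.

{t0, t2, t3, t4, t5, t6}

AF busy: least fixpoint, start Z0 = {t0, t4, t6}, add states with every successor in Z. Already a fixed point.
Sat(AF busy) = {t0, t4, t6}
EG (AF busy): greatest fixpoint, start Z0 = {t0, t4, t6}, keep only states in Sat with some successor in Z. Already a fixed point.
Sat(EG (AF busy)) = {t0, t4, t6}
EF (EG (AF busy)): least fixpoint, start Z0 = {t0, t4, t6}, add states with some successor in Z. Z1 = {t0, t3, t4, t5, t6}; Z2 = {t0, t2, t3, t4, t5, t6}; fixed.
Sat(EF (EG (AF busy))) = {t0, t2, t3, t4, t5, t6}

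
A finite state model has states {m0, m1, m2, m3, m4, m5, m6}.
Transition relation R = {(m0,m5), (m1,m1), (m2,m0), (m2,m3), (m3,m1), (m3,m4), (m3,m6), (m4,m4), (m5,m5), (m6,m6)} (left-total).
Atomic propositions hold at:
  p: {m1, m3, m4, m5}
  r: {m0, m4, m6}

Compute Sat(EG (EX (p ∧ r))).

{m3, m4}

Sat(p ∧ r) = {m4}
Sat(EX (p ∧ r)) = {s : some successor in {m4}} = {m3, m4}
EG (EX (p ∧ r)): greatest fixpoint, start Z0 = {m3, m4}, keep only states in Sat with some successor in Z. Already a fixed point.
Sat(EG (EX (p ∧ r))) = {m3, m4}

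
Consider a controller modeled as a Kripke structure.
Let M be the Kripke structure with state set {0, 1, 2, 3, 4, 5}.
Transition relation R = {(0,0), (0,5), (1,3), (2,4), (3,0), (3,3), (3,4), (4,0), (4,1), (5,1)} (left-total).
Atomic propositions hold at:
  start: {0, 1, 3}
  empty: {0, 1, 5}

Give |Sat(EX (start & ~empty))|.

Sat(~empty) = {2, 3, 4}
Sat(start & ~empty) = {3}
Sat(EX (start & ~empty)) = {s : some successor in {3}} = {1, 3}
|Sat(EX (start & ~empty))| = |{1, 3}| = 2.

2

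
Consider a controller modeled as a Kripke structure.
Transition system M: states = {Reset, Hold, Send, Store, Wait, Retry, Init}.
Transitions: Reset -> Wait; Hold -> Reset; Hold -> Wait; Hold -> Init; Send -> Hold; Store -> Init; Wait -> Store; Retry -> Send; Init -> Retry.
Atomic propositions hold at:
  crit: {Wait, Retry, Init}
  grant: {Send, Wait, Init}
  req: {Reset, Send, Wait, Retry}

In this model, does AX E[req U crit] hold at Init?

Yes

E[req U crit]: least fixpoint, start Z0 = Sat(crit) = {Wait, Retry, Init}, add states in Sat(req) with some successor in Z. Z1 = {Reset, Wait, Retry, Init}; fixed.
Sat(E[req U crit]) = {Reset, Wait, Retry, Init}
Sat(AX E[req U crit]) = {s : every successor in {Reset, Wait, Retry, Init}} = {Reset, Hold, Store, Init}
Init ∈ Sat(AX E[req U crit]) = {Reset, Hold, Store, Init}, so the formula holds at Init.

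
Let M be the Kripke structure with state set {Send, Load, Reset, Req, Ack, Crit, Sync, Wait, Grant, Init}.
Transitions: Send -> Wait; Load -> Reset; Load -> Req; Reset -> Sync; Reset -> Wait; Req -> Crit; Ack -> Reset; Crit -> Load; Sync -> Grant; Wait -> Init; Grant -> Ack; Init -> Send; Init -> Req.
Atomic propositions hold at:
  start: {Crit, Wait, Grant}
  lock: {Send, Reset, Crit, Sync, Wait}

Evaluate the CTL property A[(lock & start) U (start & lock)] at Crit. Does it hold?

Yes

Sat(lock & start) = {Crit, Wait}
Sat(start & lock) = {Crit, Wait}
A[(lock & start) U (start & lock)]: least fixpoint, start Z0 = Sat((start & lock)) = {Crit, Wait}, add states in Sat(lock & start) with every successor in Z. Already a fixed point.
Sat(A[(lock & start) U (start & lock)]) = {Crit, Wait}
Crit ∈ Sat(A[(lock & start) U (start & lock)]) = {Crit, Wait}, so the formula holds at Crit.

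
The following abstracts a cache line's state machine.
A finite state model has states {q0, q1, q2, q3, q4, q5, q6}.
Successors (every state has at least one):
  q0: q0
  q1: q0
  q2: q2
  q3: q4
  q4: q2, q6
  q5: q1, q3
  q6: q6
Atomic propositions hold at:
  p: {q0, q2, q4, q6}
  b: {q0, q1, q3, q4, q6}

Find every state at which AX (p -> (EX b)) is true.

{q0, q1, q3, q5, q6}

Sat(EX b) = {s : some successor in {q0, q1, q3, q4, q6}} = {q0, q1, q3, q4, q5, q6}
Sat(p -> (EX b)) = {q0, q1, q3, q4, q5, q6}
Sat(AX (p -> (EX b))) = {s : every successor in {q0, q1, q3, q4, q5, q6}} = {q0, q1, q3, q5, q6}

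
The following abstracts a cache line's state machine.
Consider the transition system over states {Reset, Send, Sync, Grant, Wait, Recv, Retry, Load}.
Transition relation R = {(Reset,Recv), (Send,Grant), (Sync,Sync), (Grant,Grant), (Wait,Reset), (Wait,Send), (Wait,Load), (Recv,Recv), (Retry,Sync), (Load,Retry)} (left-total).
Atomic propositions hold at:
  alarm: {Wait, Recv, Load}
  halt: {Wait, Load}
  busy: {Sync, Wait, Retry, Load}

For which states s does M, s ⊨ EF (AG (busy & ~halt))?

Sat(~halt) = {Reset, Send, Sync, Grant, Recv, Retry}
Sat(busy & ~halt) = {Sync, Retry}
AG (busy & ~halt): greatest fixpoint, start Z0 = {Sync, Retry}, keep only states in Sat with every successor in Z. Already a fixed point.
Sat(AG (busy & ~halt)) = {Sync, Retry}
EF (AG (busy & ~halt)): least fixpoint, start Z0 = {Sync, Retry}, add states with some successor in Z. Z1 = {Sync, Retry, Load}; Z2 = {Sync, Wait, Retry, Load}; fixed.
Sat(EF (AG (busy & ~halt))) = {Sync, Wait, Retry, Load}

{Sync, Wait, Retry, Load}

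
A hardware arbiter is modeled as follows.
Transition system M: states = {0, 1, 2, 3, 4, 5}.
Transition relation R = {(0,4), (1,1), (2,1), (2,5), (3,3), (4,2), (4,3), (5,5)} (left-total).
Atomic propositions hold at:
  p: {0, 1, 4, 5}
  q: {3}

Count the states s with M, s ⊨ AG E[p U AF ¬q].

3

Sat(¬q) = {0, 1, 2, 4, 5}
AF ¬q: least fixpoint, start Z0 = {0, 1, 2, 4, 5}, add states with every successor in Z. Already a fixed point.
Sat(AF ¬q) = {0, 1, 2, 4, 5}
E[p U AF ¬q]: least fixpoint, start Z0 = Sat(AF ¬q) = {0, 1, 2, 4, 5}, add states in Sat(p) with some successor in Z. Already a fixed point.
Sat(E[p U AF ¬q]) = {0, 1, 2, 4, 5}
AG E[p U AF ¬q]: greatest fixpoint, start Z0 = {0, 1, 2, 4, 5}, keep only states in Sat with every successor in Z. Z1 = {0, 1, 2, 5}; Z2 = {1, 2, 5}; fixed.
Sat(AG E[p U AF ¬q]) = {1, 2, 5}
|Sat(AG E[p U AF ¬q])| = |{1, 2, 5}| = 3.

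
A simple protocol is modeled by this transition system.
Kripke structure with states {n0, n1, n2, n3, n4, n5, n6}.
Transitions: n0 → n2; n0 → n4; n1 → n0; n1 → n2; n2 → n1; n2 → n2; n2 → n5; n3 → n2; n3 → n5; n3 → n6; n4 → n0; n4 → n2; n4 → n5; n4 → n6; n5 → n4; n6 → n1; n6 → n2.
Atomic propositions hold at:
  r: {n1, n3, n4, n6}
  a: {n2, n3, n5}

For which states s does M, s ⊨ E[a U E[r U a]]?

E[r U a]: least fixpoint, start Z0 = Sat(a) = {n2, n3, n5}, add states in Sat(r) with some successor in Z. Z1 = {n1, n2, n3, n4, n5, n6}; fixed.
Sat(E[r U a]) = {n1, n2, n3, n4, n5, n6}
E[a U E[r U a]]: least fixpoint, start Z0 = Sat(E[r U a]) = {n1, n2, n3, n4, n5, n6}, add states in Sat(a) with some successor in Z. Already a fixed point.
Sat(E[a U E[r U a]]) = {n1, n2, n3, n4, n5, n6}

{n1, n2, n3, n4, n5, n6}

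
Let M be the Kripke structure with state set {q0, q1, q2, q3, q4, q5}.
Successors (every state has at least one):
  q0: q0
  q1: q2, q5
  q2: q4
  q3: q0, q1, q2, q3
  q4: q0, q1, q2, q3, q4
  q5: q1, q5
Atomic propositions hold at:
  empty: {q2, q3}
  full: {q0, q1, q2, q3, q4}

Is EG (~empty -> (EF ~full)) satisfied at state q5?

Sat(~empty) = {q0, q1, q4, q5}
Sat(~full) = {q5}
EF ~full: least fixpoint, start Z0 = {q5}, add states with some successor in Z. Z1 = {q1, q5}; Z2 = {q1, q3, q4, q5}; Z3 = {q1, q2, q3, q4, q5}; fixed.
Sat(EF ~full) = {q1, q2, q3, q4, q5}
Sat(~empty -> (EF ~full)) = {q1, q2, q3, q4, q5}
EG (~empty -> (EF ~full)): greatest fixpoint, start Z0 = {q1, q2, q3, q4, q5}, keep only states in Sat with some successor in Z. Already a fixed point.
Sat(EG (~empty -> (EF ~full))) = {q1, q2, q3, q4, q5}
q5 ∈ Sat(EG (~empty -> (EF ~full))) = {q1, q2, q3, q4, q5}, so the formula holds at q5.

Yes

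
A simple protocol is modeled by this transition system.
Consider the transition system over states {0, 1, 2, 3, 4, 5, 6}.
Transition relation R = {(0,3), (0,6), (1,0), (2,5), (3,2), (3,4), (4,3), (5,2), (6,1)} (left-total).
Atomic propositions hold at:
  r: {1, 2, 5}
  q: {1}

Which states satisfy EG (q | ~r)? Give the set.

Sat(~r) = {0, 3, 4, 6}
Sat(q | ~r) = {0, 1, 3, 4, 6}
EG (q | ~r): greatest fixpoint, start Z0 = {0, 1, 3, 4, 6}, keep only states in Sat with some successor in Z. Already a fixed point.
Sat(EG (q | ~r)) = {0, 1, 3, 4, 6}

{0, 1, 3, 4, 6}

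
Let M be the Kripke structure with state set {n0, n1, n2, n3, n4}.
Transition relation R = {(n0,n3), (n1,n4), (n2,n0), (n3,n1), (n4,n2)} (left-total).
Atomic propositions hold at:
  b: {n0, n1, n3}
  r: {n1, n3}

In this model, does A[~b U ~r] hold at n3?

No

Sat(~b) = {n2, n4}
Sat(~r) = {n0, n2, n4}
A[~b U ~r]: least fixpoint, start Z0 = Sat(~r) = {n0, n2, n4}, add states in Sat(~b) with every successor in Z. Already a fixed point.
Sat(A[~b U ~r]) = {n0, n2, n4}
n3 ∉ Sat(A[~b U ~r]) = {n0, n2, n4}, so the formula does not hold at n3.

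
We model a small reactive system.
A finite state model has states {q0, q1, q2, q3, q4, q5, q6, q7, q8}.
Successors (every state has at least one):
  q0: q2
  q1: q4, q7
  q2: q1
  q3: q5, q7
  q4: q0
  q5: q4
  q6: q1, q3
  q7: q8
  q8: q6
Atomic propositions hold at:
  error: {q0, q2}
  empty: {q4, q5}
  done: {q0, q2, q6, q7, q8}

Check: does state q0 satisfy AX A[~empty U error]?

Sat(~empty) = {q0, q1, q2, q3, q6, q7, q8}
A[~empty U error]: least fixpoint, start Z0 = Sat(error) = {q0, q2}, add states in Sat(~empty) with every successor in Z. Already a fixed point.
Sat(A[~empty U error]) = {q0, q2}
Sat(AX A[~empty U error]) = {s : every successor in {q0, q2}} = {q0, q4}
q0 ∈ Sat(AX A[~empty U error]) = {q0, q4}, so the formula holds at q0.

Yes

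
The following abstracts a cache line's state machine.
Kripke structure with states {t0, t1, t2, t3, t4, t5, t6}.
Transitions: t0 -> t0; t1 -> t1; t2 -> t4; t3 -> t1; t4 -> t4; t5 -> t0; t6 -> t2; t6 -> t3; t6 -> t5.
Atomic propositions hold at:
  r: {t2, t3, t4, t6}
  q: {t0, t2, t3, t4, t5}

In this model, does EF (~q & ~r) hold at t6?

Sat(~q) = {t1, t6}
Sat(~r) = {t0, t1, t5}
Sat(~q & ~r) = {t1}
EF (~q & ~r): least fixpoint, start Z0 = {t1}, add states with some successor in Z. Z1 = {t1, t3}; Z2 = {t1, t3, t6}; fixed.
Sat(EF (~q & ~r)) = {t1, t3, t6}
t6 ∈ Sat(EF (~q & ~r)) = {t1, t3, t6}, so the formula holds at t6.

Yes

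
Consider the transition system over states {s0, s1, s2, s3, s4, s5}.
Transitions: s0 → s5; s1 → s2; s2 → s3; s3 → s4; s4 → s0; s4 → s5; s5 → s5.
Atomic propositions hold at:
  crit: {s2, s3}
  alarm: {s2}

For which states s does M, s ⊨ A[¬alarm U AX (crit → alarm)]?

Sat(¬alarm) = {s0, s1, s3, s4, s5}
Sat(crit → alarm) = {s0, s1, s2, s4, s5}
Sat(AX (crit → alarm)) = {s : every successor in {s0, s1, s2, s4, s5}} = {s0, s1, s3, s4, s5}
A[¬alarm U AX (crit → alarm)]: least fixpoint, start Z0 = Sat(AX (crit → alarm)) = {s0, s1, s3, s4, s5}, add states in Sat(¬alarm) with every successor in Z. Already a fixed point.
Sat(A[¬alarm U AX (crit → alarm)]) = {s0, s1, s3, s4, s5}

{s0, s1, s3, s4, s5}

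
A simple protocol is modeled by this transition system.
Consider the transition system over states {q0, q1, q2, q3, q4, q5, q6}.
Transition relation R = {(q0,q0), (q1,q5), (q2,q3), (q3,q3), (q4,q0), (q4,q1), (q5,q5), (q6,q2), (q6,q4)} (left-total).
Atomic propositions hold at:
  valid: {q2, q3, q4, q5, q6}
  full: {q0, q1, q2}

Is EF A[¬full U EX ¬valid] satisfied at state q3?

No

Sat(¬full) = {q3, q4, q5, q6}
Sat(¬valid) = {q0, q1}
Sat(EX ¬valid) = {s : some successor in {q0, q1}} = {q0, q4}
A[¬full U EX ¬valid]: least fixpoint, start Z0 = Sat(EX ¬valid) = {q0, q4}, add states in Sat(¬full) with every successor in Z. Already a fixed point.
Sat(A[¬full U EX ¬valid]) = {q0, q4}
EF A[¬full U EX ¬valid]: least fixpoint, start Z0 = {q0, q4}, add states with some successor in Z. Z1 = {q0, q4, q6}; fixed.
Sat(EF A[¬full U EX ¬valid]) = {q0, q4, q6}
q3 ∉ Sat(EF A[¬full U EX ¬valid]) = {q0, q4, q6}, so the formula does not hold at q3.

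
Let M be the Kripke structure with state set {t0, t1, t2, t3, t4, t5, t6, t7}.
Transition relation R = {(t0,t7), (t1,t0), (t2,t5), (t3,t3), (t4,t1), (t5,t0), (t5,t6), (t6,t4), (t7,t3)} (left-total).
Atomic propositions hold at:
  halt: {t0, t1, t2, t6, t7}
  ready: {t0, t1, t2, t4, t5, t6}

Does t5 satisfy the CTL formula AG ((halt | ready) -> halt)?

No

Sat(halt | ready) = {t0, t1, t2, t4, t5, t6, t7}
Sat((halt | ready) -> halt) = {t0, t1, t2, t3, t6, t7}
AG ((halt | ready) -> halt): greatest fixpoint, start Z0 = {t0, t1, t2, t3, t6, t7}, keep only states in Sat with every successor in Z. Z1 = {t0, t1, t3, t7}; fixed.
Sat(AG ((halt | ready) -> halt)) = {t0, t1, t3, t7}
t5 ∉ Sat(AG ((halt | ready) -> halt)) = {t0, t1, t3, t7}, so the formula does not hold at t5.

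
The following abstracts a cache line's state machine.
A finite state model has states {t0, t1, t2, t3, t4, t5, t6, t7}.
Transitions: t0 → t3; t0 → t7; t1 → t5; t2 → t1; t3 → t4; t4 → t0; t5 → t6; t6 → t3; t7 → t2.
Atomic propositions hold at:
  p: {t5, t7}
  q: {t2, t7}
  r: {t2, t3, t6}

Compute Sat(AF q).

AF q: least fixpoint, start Z0 = {t2, t7}, add states with every successor in Z. Already a fixed point.
Sat(AF q) = {t2, t7}

{t2, t7}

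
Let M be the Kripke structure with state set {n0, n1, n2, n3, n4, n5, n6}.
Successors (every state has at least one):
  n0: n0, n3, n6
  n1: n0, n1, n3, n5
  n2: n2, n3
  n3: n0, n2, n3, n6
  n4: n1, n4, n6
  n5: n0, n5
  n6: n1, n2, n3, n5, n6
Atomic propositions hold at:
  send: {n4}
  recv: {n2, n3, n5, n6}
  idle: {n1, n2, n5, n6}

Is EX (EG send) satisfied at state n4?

Yes

EG send: greatest fixpoint, start Z0 = {n4}, keep only states in Sat with some successor in Z. Already a fixed point.
Sat(EG send) = {n4}
Sat(EX (EG send)) = {s : some successor in {n4}} = {n4}
n4 ∈ Sat(EX (EG send)) = {n4}, so the formula holds at n4.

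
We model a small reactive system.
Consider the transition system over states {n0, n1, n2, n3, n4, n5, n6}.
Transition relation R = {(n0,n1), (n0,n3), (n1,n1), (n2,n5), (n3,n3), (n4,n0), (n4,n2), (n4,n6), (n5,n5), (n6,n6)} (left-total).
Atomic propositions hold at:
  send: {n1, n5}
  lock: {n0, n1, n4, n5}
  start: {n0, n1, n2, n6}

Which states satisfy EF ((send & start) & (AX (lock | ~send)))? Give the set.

{n0, n1, n4}

Sat(send & start) = {n1}
Sat(~send) = {n0, n2, n3, n4, n6}
Sat(lock | ~send) = {n0, n1, n2, n3, n4, n5, n6}
Sat(AX (lock | ~send)) = {s : every successor in {n0, n1, n2, n3, n4, n5, n6}} = {n0, n1, n2, n3, n4, n5, n6}
Sat((send & start) & (AX (lock | ~send))) = {n1}
EF ((send & start) & (AX (lock | ~send))): least fixpoint, start Z0 = {n1}, add states with some successor in Z. Z1 = {n0, n1}; Z2 = {n0, n1, n4}; fixed.
Sat(EF ((send & start) & (AX (lock | ~send)))) = {n0, n1, n4}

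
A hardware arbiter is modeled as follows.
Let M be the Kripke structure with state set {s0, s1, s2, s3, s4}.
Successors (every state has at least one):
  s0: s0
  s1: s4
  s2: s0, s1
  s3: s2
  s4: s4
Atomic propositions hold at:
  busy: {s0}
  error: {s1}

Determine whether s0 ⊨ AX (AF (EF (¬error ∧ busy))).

Sat(¬error) = {s0, s2, s3, s4}
Sat(¬error ∧ busy) = {s0}
EF (¬error ∧ busy): least fixpoint, start Z0 = {s0}, add states with some successor in Z. Z1 = {s0, s2}; Z2 = {s0, s2, s3}; fixed.
Sat(EF (¬error ∧ busy)) = {s0, s2, s3}
AF (EF (¬error ∧ busy)): least fixpoint, start Z0 = {s0, s2, s3}, add states with every successor in Z. Already a fixed point.
Sat(AF (EF (¬error ∧ busy))) = {s0, s2, s3}
Sat(AX (AF (EF (¬error ∧ busy)))) = {s : every successor in {s0, s2, s3}} = {s0, s3}
s0 ∈ Sat(AX (AF (EF (¬error ∧ busy)))) = {s0, s3}, so the formula holds at s0.

Yes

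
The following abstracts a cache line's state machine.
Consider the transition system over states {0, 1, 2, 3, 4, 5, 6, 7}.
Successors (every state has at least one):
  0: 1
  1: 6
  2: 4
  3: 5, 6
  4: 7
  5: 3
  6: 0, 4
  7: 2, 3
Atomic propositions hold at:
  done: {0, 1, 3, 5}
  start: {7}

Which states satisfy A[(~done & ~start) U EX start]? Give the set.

Sat(~done) = {2, 4, 6, 7}
Sat(~start) = {0, 1, 2, 3, 4, 5, 6}
Sat(~done & ~start) = {2, 4, 6}
Sat(EX start) = {s : some successor in {7}} = {4}
A[(~done & ~start) U EX start]: least fixpoint, start Z0 = Sat(EX start) = {4}, add states in Sat(~done & ~start) with every successor in Z. Z1 = {2, 4}; fixed.
Sat(A[(~done & ~start) U EX start]) = {2, 4}

{2, 4}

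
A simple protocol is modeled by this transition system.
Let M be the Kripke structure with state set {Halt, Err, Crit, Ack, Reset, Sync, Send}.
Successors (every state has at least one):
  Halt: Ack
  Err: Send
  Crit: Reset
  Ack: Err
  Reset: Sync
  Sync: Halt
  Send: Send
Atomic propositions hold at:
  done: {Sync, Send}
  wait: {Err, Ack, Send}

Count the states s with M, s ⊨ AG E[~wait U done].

1

Sat(~wait) = {Halt, Crit, Reset, Sync}
E[~wait U done]: least fixpoint, start Z0 = Sat(done) = {Sync, Send}, add states in Sat(~wait) with some successor in Z. Z1 = {Reset, Sync, Send}; Z2 = {Crit, Reset, Sync, Send}; fixed.
Sat(E[~wait U done]) = {Crit, Reset, Sync, Send}
AG E[~wait U done]: greatest fixpoint, start Z0 = {Crit, Reset, Sync, Send}, keep only states in Sat with every successor in Z. Z1 = {Crit, Reset, Send}; Z2 = {Crit, Send}; Z3 = {Send}; fixed.
Sat(AG E[~wait U done]) = {Send}
|Sat(AG E[~wait U done])| = |{Send}| = 1.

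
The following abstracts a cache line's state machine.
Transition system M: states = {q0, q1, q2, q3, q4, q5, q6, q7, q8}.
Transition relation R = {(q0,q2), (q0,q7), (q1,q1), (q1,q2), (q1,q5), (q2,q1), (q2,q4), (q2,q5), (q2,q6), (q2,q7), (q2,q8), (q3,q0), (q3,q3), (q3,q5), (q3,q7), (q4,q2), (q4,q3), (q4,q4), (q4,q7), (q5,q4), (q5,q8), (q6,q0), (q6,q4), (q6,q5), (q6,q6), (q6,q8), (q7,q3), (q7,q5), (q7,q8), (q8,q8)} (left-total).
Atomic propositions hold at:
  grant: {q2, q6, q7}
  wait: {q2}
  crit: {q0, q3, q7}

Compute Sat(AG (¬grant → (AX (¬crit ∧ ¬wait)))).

Sat(¬grant) = {q0, q1, q3, q4, q5, q8}
Sat(¬crit) = {q1, q2, q4, q5, q6, q8}
Sat(¬wait) = {q0, q1, q3, q4, q5, q6, q7, q8}
Sat(¬crit ∧ ¬wait) = {q1, q4, q5, q6, q8}
Sat(AX (¬crit ∧ ¬wait)) = {s : every successor in {q1, q4, q5, q6, q8}} = {q5, q8}
Sat(¬grant → (AX (¬crit ∧ ¬wait))) = {q2, q5, q6, q7, q8}
AG (¬grant → (AX (¬crit ∧ ¬wait))): greatest fixpoint, start Z0 = {q2, q5, q6, q7, q8}, keep only states in Sat with every successor in Z. Z1 = {q8}; fixed.
Sat(AG (¬grant → (AX (¬crit ∧ ¬wait)))) = {q8}

{q8}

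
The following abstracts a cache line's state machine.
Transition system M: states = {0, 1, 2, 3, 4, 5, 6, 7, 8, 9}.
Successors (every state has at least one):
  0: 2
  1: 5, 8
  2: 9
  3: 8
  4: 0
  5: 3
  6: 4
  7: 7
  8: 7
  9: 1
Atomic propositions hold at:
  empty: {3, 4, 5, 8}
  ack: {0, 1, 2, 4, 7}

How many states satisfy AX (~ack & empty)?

3

Sat(~ack) = {3, 5, 6, 8, 9}
Sat(~ack & empty) = {3, 5, 8}
Sat(AX (~ack & empty)) = {s : every successor in {3, 5, 8}} = {1, 3, 5}
|Sat(AX (~ack & empty))| = |{1, 3, 5}| = 3.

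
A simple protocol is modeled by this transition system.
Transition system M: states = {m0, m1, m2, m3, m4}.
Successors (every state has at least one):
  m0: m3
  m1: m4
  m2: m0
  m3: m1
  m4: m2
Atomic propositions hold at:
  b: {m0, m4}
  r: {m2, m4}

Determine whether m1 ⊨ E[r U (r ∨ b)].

No

Sat(r ∨ b) = {m0, m2, m4}
E[r U (r ∨ b)]: least fixpoint, start Z0 = Sat((r ∨ b)) = {m0, m2, m4}, add states in Sat(r) with some successor in Z. Already a fixed point.
Sat(E[r U (r ∨ b)]) = {m0, m2, m4}
m1 ∉ Sat(E[r U (r ∨ b)]) = {m0, m2, m4}, so the formula does not hold at m1.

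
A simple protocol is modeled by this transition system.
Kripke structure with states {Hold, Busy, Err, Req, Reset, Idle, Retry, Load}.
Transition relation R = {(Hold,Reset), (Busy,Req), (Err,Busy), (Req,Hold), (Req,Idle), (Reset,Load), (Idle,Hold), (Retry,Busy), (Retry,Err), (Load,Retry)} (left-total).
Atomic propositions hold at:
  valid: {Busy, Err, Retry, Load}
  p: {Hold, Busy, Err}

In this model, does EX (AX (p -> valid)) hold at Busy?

Sat(p -> valid) = {Busy, Err, Req, Reset, Idle, Retry, Load}
Sat(AX (p -> valid)) = {s : every successor in {Busy, Err, Req, Reset, Idle, Retry, Load}} = {Hold, Busy, Err, Reset, Retry, Load}
Sat(EX (AX (p -> valid))) = {s : some successor in {Hold, Busy, Err, Reset, Retry, Load}} = {Hold, Err, Req, Reset, Idle, Retry, Load}
Busy ∉ Sat(EX (AX (p -> valid))) = {Hold, Err, Req, Reset, Idle, Retry, Load}, so the formula does not hold at Busy.

No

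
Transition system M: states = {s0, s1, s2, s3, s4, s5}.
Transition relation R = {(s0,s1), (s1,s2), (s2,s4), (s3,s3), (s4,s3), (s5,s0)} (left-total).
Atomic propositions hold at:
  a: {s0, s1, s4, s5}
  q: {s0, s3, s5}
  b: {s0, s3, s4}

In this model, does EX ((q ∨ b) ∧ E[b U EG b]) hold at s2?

Sat(q ∨ b) = {s0, s3, s4, s5}
EG b: greatest fixpoint, start Z0 = {s0, s3, s4}, keep only states in Sat with some successor in Z. Z1 = {s3, s4}; fixed.
Sat(EG b) = {s3, s4}
E[b U EG b]: least fixpoint, start Z0 = Sat(EG b) = {s3, s4}, add states in Sat(b) with some successor in Z. Already a fixed point.
Sat(E[b U EG b]) = {s3, s4}
Sat((q ∨ b) ∧ E[b U EG b]) = {s3, s4}
Sat(EX ((q ∨ b) ∧ E[b U EG b])) = {s : some successor in {s3, s4}} = {s2, s3, s4}
s2 ∈ Sat(EX ((q ∨ b) ∧ E[b U EG b])) = {s2, s3, s4}, so the formula holds at s2.

Yes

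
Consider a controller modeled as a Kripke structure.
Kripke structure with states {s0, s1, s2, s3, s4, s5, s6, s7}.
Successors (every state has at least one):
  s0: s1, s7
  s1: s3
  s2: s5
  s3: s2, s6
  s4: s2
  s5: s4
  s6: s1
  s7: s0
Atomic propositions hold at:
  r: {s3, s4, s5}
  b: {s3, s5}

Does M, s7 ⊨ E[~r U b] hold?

Yes

Sat(~r) = {s0, s1, s2, s6, s7}
E[~r U b]: least fixpoint, start Z0 = Sat(b) = {s3, s5}, add states in Sat(~r) with some successor in Z. Z1 = {s1, s2, s3, s5}; Z2 = {s0, s1, s2, s3, s5, s6}; Z3 = {s0, s1, s2, s3, s5, s6, s7}; fixed.
Sat(E[~r U b]) = {s0, s1, s2, s3, s5, s6, s7}
s7 ∈ Sat(E[~r U b]) = {s0, s1, s2, s3, s5, s6, s7}, so the formula holds at s7.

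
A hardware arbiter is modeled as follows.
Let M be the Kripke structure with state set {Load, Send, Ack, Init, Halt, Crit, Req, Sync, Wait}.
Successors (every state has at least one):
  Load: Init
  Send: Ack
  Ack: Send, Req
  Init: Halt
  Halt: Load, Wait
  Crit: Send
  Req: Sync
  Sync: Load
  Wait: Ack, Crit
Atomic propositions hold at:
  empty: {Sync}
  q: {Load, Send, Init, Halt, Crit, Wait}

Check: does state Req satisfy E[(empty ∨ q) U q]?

No

Sat(empty ∨ q) = {Load, Send, Init, Halt, Crit, Sync, Wait}
E[(empty ∨ q) U q]: least fixpoint, start Z0 = Sat(q) = {Load, Send, Init, Halt, Crit, Wait}, add states in Sat(empty ∨ q) with some successor in Z. Z1 = {Load, Send, Init, Halt, Crit, Sync, Wait}; fixed.
Sat(E[(empty ∨ q) U q]) = {Load, Send, Init, Halt, Crit, Sync, Wait}
Req ∉ Sat(E[(empty ∨ q) U q]) = {Load, Send, Init, Halt, Crit, Sync, Wait}, so the formula does not hold at Req.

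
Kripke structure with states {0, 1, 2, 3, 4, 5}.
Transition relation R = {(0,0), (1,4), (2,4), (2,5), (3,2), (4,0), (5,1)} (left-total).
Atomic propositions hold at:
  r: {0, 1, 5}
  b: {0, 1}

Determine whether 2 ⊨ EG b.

EG b: greatest fixpoint, start Z0 = {0, 1}, keep only states in Sat with some successor in Z. Z1 = {0}; fixed.
Sat(EG b) = {0}
2 ∉ Sat(EG b) = {0}, so the formula does not hold at 2.

No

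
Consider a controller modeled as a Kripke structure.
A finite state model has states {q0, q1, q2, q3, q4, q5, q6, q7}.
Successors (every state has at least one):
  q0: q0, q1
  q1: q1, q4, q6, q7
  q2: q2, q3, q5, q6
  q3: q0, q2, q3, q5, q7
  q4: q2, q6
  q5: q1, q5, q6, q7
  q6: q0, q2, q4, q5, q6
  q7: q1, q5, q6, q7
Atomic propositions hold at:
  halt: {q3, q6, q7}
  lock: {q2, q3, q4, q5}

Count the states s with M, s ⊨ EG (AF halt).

AF halt: least fixpoint, start Z0 = {q3, q6, q7}, add states with every successor in Z. Already a fixed point.
Sat(AF halt) = {q3, q6, q7}
EG (AF halt): greatest fixpoint, start Z0 = {q3, q6, q7}, keep only states in Sat with some successor in Z. Already a fixed point.
Sat(EG (AF halt)) = {q3, q6, q7}
|Sat(EG (AF halt))| = |{q3, q6, q7}| = 3.

3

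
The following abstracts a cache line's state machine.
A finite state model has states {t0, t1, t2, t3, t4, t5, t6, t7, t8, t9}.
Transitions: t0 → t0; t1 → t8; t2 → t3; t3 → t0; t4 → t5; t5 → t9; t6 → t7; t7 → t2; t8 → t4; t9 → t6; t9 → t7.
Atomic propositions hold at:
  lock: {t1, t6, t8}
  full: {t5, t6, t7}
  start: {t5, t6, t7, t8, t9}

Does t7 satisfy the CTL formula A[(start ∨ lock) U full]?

Yes

Sat(start ∨ lock) = {t1, t5, t6, t7, t8, t9}
A[(start ∨ lock) U full]: least fixpoint, start Z0 = Sat(full) = {t5, t6, t7}, add states in Sat(start ∨ lock) with every successor in Z. Z1 = {t5, t6, t7, t9}; fixed.
Sat(A[(start ∨ lock) U full]) = {t5, t6, t7, t9}
t7 ∈ Sat(A[(start ∨ lock) U full]) = {t5, t6, t7, t9}, so the formula holds at t7.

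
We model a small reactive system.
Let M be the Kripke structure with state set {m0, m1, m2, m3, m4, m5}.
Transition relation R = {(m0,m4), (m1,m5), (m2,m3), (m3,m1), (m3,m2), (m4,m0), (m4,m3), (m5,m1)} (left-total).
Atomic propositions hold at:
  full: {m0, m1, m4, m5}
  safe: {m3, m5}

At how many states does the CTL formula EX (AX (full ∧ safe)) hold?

Sat(full ∧ safe) = {m5}
Sat(AX (full ∧ safe)) = {s : every successor in {m5}} = {m1}
Sat(EX (AX (full ∧ safe))) = {s : some successor in {m1}} = {m3, m5}
|Sat(EX (AX (full ∧ safe)))| = |{m3, m5}| = 2.

2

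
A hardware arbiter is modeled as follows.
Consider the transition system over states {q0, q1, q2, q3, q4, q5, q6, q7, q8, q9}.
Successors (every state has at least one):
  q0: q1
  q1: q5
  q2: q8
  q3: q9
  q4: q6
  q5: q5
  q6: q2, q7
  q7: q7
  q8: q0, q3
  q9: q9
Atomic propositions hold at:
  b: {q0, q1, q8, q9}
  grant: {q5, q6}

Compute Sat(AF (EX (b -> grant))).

{q0, q1, q2, q4, q5, q6, q7, q8}

Sat(b -> grant) = {q2, q3, q4, q5, q6, q7}
Sat(EX (b -> grant)) = {s : some successor in {q2, q3, q4, q5, q6, q7}} = {q1, q4, q5, q6, q7, q8}
AF (EX (b -> grant)): least fixpoint, start Z0 = {q1, q4, q5, q6, q7, q8}, add states with every successor in Z. Z1 = {q0, q1, q2, q4, q5, q6, q7, q8}; fixed.
Sat(AF (EX (b -> grant))) = {q0, q1, q2, q4, q5, q6, q7, q8}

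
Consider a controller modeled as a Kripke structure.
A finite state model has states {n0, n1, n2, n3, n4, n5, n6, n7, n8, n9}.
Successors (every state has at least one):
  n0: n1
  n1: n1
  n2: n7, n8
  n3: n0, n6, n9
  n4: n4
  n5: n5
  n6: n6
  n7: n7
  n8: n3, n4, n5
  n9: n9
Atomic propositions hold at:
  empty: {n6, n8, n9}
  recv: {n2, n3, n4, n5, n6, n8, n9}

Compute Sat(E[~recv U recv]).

{n2, n3, n4, n5, n6, n8, n9}

Sat(~recv) = {n0, n1, n7}
E[~recv U recv]: least fixpoint, start Z0 = Sat(recv) = {n2, n3, n4, n5, n6, n8, n9}, add states in Sat(~recv) with some successor in Z. Already a fixed point.
Sat(E[~recv U recv]) = {n2, n3, n4, n5, n6, n8, n9}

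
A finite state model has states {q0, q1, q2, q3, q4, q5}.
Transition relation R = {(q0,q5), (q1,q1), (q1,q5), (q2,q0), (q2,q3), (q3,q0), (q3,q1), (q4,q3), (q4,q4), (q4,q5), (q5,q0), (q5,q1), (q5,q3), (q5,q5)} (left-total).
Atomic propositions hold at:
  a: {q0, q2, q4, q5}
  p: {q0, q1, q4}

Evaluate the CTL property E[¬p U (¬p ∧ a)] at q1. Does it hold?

No

Sat(¬p) = {q2, q3, q5}
Sat(¬p ∧ a) = {q2, q5}
E[¬p U (¬p ∧ a)]: least fixpoint, start Z0 = Sat((¬p ∧ a)) = {q2, q5}, add states in Sat(¬p) with some successor in Z. Already a fixed point.
Sat(E[¬p U (¬p ∧ a)]) = {q2, q5}
q1 ∉ Sat(E[¬p U (¬p ∧ a)]) = {q2, q5}, so the formula does not hold at q1.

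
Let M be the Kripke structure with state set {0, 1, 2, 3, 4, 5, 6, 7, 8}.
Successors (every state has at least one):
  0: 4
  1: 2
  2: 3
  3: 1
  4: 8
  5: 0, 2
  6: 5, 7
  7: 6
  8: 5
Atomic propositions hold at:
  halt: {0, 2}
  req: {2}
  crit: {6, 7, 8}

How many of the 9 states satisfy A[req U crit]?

A[req U crit]: least fixpoint, start Z0 = Sat(crit) = {6, 7, 8}, add states in Sat(req) with every successor in Z. Already a fixed point.
Sat(A[req U crit]) = {6, 7, 8}
|Sat(A[req U crit])| = |{6, 7, 8}| = 3.

3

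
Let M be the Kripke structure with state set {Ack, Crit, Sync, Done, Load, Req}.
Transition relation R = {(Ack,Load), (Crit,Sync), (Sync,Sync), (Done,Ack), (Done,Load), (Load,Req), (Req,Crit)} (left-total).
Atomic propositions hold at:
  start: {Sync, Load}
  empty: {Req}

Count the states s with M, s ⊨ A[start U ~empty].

5

Sat(~empty) = {Ack, Crit, Sync, Done, Load}
A[start U ~empty]: least fixpoint, start Z0 = Sat(~empty) = {Ack, Crit, Sync, Done, Load}, add states in Sat(start) with every successor in Z. Already a fixed point.
Sat(A[start U ~empty]) = {Ack, Crit, Sync, Done, Load}
|Sat(A[start U ~empty])| = |{Ack, Crit, Sync, Done, Load}| = 5.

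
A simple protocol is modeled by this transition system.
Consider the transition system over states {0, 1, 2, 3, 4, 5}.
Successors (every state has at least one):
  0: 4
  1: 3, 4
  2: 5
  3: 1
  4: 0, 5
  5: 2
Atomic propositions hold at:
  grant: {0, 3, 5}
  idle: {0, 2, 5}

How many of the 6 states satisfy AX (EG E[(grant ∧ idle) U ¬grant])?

Sat(grant ∧ idle) = {0, 5}
Sat(¬grant) = {1, 2, 4}
E[(grant ∧ idle) U ¬grant]: least fixpoint, start Z0 = Sat(¬grant) = {1, 2, 4}, add states in Sat(grant ∧ idle) with some successor in Z. Z1 = {0, 1, 2, 4, 5}; fixed.
Sat(E[(grant ∧ idle) U ¬grant]) = {0, 1, 2, 4, 5}
EG E[(grant ∧ idle) U ¬grant]: greatest fixpoint, start Z0 = {0, 1, 2, 4, 5}, keep only states in Sat with some successor in Z. Already a fixed point.
Sat(EG E[(grant ∧ idle) U ¬grant]) = {0, 1, 2, 4, 5}
Sat(AX (EG E[(grant ∧ idle) U ¬grant])) = {s : every successor in {0, 1, 2, 4, 5}} = {0, 2, 3, 4, 5}
|Sat(AX (EG E[(grant ∧ idle) U ¬grant]))| = |{0, 2, 3, 4, 5}| = 5.

5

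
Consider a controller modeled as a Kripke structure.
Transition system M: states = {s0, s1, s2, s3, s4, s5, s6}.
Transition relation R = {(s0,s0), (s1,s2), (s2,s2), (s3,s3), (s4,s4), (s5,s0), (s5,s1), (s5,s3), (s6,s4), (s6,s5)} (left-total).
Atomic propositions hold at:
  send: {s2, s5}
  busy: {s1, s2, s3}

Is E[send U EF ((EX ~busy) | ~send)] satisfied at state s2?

Sat(~busy) = {s0, s4, s5, s6}
Sat(EX ~busy) = {s : some successor in {s0, s4, s5, s6}} = {s0, s4, s5, s6}
Sat(~send) = {s0, s1, s3, s4, s6}
Sat((EX ~busy) | ~send) = {s0, s1, s3, s4, s5, s6}
EF ((EX ~busy) | ~send): least fixpoint, start Z0 = {s0, s1, s3, s4, s5, s6}, add states with some successor in Z. Already a fixed point.
Sat(EF ((EX ~busy) | ~send)) = {s0, s1, s3, s4, s5, s6}
E[send U EF ((EX ~busy) | ~send)]: least fixpoint, start Z0 = Sat(EF ((EX ~busy) | ~send)) = {s0, s1, s3, s4, s5, s6}, add states in Sat(send) with some successor in Z. Already a fixed point.
Sat(E[send U EF ((EX ~busy) | ~send)]) = {s0, s1, s3, s4, s5, s6}
s2 ∉ Sat(E[send U EF ((EX ~busy) | ~send)]) = {s0, s1, s3, s4, s5, s6}, so the formula does not hold at s2.

No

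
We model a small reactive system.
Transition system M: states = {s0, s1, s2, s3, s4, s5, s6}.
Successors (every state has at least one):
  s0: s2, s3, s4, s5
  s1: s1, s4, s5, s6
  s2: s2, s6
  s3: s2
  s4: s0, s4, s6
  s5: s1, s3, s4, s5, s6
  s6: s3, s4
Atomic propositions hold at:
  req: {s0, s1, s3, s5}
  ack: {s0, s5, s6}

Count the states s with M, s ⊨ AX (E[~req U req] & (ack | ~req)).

Sat(~req) = {s2, s4, s6}
E[~req U req]: least fixpoint, start Z0 = Sat(req) = {s0, s1, s3, s5}, add states in Sat(~req) with some successor in Z. Z1 = {s0, s1, s3, s4, s5, s6}; Z2 = {s0, s1, s2, s3, s4, s5, s6}; fixed.
Sat(E[~req U req]) = {s0, s1, s2, s3, s4, s5, s6}
Sat(ack | ~req) = {s0, s2, s4, s5, s6}
Sat(E[~req U req] & (ack | ~req)) = {s0, s2, s4, s5, s6}
Sat(AX (E[~req U req] & (ack | ~req))) = {s : every successor in {s0, s2, s4, s5, s6}} = {s2, s3, s4}
|Sat(AX (E[~req U req] & (ack | ~req)))| = |{s2, s3, s4}| = 3.

3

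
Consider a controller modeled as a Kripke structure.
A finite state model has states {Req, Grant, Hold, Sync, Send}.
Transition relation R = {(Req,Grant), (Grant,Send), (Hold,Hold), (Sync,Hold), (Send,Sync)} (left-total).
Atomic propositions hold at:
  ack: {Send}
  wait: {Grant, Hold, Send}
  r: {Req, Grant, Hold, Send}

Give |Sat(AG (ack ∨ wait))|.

Sat(ack ∨ wait) = {Grant, Hold, Send}
AG (ack ∨ wait): greatest fixpoint, start Z0 = {Grant, Hold, Send}, keep only states in Sat with every successor in Z. Z1 = {Grant, Hold}; Z2 = {Hold}; fixed.
Sat(AG (ack ∨ wait)) = {Hold}
|Sat(AG (ack ∨ wait))| = |{Hold}| = 1.

1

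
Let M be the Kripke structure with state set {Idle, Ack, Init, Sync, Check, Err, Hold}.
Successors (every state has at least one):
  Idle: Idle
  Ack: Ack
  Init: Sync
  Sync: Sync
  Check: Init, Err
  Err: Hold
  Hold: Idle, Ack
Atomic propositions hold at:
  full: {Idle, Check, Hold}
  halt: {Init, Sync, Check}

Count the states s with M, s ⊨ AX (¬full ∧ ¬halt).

Sat(¬full) = {Ack, Init, Sync, Err}
Sat(¬halt) = {Idle, Ack, Err, Hold}
Sat(¬full ∧ ¬halt) = {Ack, Err}
Sat(AX (¬full ∧ ¬halt)) = {s : every successor in {Ack, Err}} = {Ack}
|Sat(AX (¬full ∧ ¬halt))| = |{Ack}| = 1.

1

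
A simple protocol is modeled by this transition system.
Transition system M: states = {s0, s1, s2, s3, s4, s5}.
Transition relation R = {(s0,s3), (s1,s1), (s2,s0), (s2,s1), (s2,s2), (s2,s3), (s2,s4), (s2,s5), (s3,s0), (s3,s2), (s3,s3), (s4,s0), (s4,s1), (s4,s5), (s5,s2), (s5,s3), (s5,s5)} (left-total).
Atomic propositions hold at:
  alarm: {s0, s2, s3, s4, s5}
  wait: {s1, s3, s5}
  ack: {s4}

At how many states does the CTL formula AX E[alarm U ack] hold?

3

E[alarm U ack]: least fixpoint, start Z0 = Sat(ack) = {s4}, add states in Sat(alarm) with some successor in Z. Z1 = {s2, s4}; Z2 = {s2, s3, s4, s5}; Z3 = {s0, s2, s3, s4, s5}; fixed.
Sat(E[alarm U ack]) = {s0, s2, s3, s4, s5}
Sat(AX E[alarm U ack]) = {s : every successor in {s0, s2, s3, s4, s5}} = {s0, s3, s5}
|Sat(AX E[alarm U ack])| = |{s0, s3, s5}| = 3.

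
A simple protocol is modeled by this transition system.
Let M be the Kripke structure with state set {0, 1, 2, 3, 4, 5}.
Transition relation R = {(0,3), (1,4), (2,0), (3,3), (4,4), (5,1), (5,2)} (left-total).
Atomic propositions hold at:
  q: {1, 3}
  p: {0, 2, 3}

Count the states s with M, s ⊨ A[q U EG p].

EG p: greatest fixpoint, start Z0 = {0, 2, 3}, keep only states in Sat with some successor in Z. Already a fixed point.
Sat(EG p) = {0, 2, 3}
A[q U EG p]: least fixpoint, start Z0 = Sat(EG p) = {0, 2, 3}, add states in Sat(q) with every successor in Z. Already a fixed point.
Sat(A[q U EG p]) = {0, 2, 3}
|Sat(A[q U EG p])| = |{0, 2, 3}| = 3.

3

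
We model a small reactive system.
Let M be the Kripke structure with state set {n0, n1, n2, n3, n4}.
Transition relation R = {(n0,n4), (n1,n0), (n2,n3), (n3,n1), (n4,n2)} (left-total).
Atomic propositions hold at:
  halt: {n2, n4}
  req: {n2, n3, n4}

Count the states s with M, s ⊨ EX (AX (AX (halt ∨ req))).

Sat(halt ∨ req) = {n2, n3, n4}
Sat(AX (halt ∨ req)) = {s : every successor in {n2, n3, n4}} = {n0, n2, n4}
Sat(AX (AX (halt ∨ req))) = {s : every successor in {n0, n2, n4}} = {n0, n1, n4}
Sat(EX (AX (AX (halt ∨ req)))) = {s : some successor in {n0, n1, n4}} = {n0, n1, n3}
|Sat(EX (AX (AX (halt ∨ req))))| = |{n0, n1, n3}| = 3.

3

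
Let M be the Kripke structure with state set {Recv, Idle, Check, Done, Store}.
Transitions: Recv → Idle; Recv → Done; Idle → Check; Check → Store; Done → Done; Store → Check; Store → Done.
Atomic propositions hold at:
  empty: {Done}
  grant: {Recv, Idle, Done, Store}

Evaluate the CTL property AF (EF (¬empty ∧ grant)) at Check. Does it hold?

Sat(¬empty) = {Recv, Idle, Check, Store}
Sat(¬empty ∧ grant) = {Recv, Idle, Store}
EF (¬empty ∧ grant): least fixpoint, start Z0 = {Recv, Idle, Store}, add states with some successor in Z. Z1 = {Recv, Idle, Check, Store}; fixed.
Sat(EF (¬empty ∧ grant)) = {Recv, Idle, Check, Store}
AF (EF (¬empty ∧ grant)): least fixpoint, start Z0 = {Recv, Idle, Check, Store}, add states with every successor in Z. Already a fixed point.
Sat(AF (EF (¬empty ∧ grant))) = {Recv, Idle, Check, Store}
Check ∈ Sat(AF (EF (¬empty ∧ grant))) = {Recv, Idle, Check, Store}, so the formula holds at Check.

Yes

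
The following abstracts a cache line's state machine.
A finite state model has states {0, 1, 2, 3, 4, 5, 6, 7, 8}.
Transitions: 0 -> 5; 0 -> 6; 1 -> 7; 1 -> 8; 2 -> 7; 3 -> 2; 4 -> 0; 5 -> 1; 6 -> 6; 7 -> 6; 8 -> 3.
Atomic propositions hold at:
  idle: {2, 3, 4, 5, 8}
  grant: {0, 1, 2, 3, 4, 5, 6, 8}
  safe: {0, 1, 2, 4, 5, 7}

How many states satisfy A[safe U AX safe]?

4

Sat(AX safe) = {s : every successor in {0, 1, 2, 4, 5, 7}} = {2, 3, 4, 5}
A[safe U AX safe]: least fixpoint, start Z0 = Sat(AX safe) = {2, 3, 4, 5}, add states in Sat(safe) with every successor in Z. Already a fixed point.
Sat(A[safe U AX safe]) = {2, 3, 4, 5}
|Sat(A[safe U AX safe])| = |{2, 3, 4, 5}| = 4.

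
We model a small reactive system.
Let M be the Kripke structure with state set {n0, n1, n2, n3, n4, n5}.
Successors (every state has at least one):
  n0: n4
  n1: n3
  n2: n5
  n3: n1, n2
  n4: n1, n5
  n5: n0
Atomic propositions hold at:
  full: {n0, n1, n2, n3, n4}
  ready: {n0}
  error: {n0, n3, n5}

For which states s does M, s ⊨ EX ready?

Sat(EX ready) = {s : some successor in {n0}} = {n5}

{n5}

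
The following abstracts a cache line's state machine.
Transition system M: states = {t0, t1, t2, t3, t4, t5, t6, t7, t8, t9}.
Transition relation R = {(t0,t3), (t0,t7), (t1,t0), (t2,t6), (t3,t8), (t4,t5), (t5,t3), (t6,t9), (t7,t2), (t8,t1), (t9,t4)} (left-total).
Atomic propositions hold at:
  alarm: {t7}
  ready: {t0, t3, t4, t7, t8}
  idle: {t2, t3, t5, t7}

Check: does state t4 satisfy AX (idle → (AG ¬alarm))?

Sat(¬alarm) = {t0, t1, t2, t3, t4, t5, t6, t8, t9}
AG ¬alarm: greatest fixpoint, start Z0 = {t0, t1, t2, t3, t4, t5, t6, t8, t9}, keep only states in Sat with every successor in Z. Z1 = {t1, t2, t3, t4, t5, t6, t8, t9}; Z2 = {t2, t3, t4, t5, t6, t8, t9}; Z3 = {t2, t3, t4, t5, t6, t9}; Z4 = {t2, t4, t5, t6, t9}; Z5 = {t2, t4, t6, t9}; Z6 = {t2, t6, t9}; Z7 = {t2, t6}; Z8 = {t2}; Z9 = ∅; fixed.
Sat(AG ¬alarm) = ∅
Sat(idle → (AG ¬alarm)) = {t0, t1, t4, t6, t8, t9}
Sat(AX (idle → (AG ¬alarm))) = {s : every successor in {t0, t1, t4, t6, t8, t9}} = {t1, t2, t3, t6, t8, t9}
t4 ∉ Sat(AX (idle → (AG ¬alarm))) = {t1, t2, t3, t6, t8, t9}, so the formula does not hold at t4.

No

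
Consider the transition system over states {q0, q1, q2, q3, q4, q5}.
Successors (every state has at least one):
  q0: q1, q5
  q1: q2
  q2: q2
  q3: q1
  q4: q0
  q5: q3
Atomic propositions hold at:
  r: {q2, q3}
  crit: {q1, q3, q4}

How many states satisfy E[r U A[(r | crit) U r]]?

Sat(r | crit) = {q1, q2, q3, q4}
A[(r | crit) U r]: least fixpoint, start Z0 = Sat(r) = {q2, q3}, add states in Sat(r | crit) with every successor in Z. Z1 = {q1, q2, q3}; fixed.
Sat(A[(r | crit) U r]) = {q1, q2, q3}
E[r U A[(r | crit) U r]]: least fixpoint, start Z0 = Sat(A[(r | crit) U r]) = {q1, q2, q3}, add states in Sat(r) with some successor in Z. Already a fixed point.
Sat(E[r U A[(r | crit) U r]]) = {q1, q2, q3}
|Sat(E[r U A[(r | crit) U r]])| = |{q1, q2, q3}| = 3.

3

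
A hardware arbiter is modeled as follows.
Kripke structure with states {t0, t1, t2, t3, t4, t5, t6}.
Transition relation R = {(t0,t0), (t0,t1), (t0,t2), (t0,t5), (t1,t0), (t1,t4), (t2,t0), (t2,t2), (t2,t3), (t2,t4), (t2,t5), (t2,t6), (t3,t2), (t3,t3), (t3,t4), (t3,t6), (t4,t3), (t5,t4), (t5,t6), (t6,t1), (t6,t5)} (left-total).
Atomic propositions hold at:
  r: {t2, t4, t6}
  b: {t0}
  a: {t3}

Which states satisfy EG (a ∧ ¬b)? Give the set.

Sat(¬b) = {t1, t2, t3, t4, t5, t6}
Sat(a ∧ ¬b) = {t3}
EG (a ∧ ¬b): greatest fixpoint, start Z0 = {t3}, keep only states in Sat with some successor in Z. Already a fixed point.
Sat(EG (a ∧ ¬b)) = {t3}

{t3}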